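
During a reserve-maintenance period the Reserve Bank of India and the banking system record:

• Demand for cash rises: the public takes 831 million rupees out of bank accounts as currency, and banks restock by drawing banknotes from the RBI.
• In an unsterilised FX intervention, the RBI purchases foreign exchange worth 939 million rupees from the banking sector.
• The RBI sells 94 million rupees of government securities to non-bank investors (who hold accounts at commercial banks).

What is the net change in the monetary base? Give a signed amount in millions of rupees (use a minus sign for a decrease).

Currency withdrawal 831 million rupees: just a shift between currency and reserves — both are base money → 0.
FX purchase 939 million rupees: RBI balance sheet expands → +939M.
Asset sale (to non-banks) 94 million rupees: RBI balance sheet contracts → −94M.
Net: 0 + 939 − 94 = +845 million.

+845 million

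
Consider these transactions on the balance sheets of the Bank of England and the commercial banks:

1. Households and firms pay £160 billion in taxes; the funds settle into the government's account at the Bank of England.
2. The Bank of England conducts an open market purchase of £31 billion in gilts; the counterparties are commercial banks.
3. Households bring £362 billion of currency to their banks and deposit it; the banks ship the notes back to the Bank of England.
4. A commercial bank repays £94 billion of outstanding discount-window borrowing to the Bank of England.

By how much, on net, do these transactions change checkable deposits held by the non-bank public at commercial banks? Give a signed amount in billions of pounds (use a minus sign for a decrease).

Bank of England balance sheet:
  Assets:      Securities +£31B, Loans to banks −£94B
  Liabilities: Bank reserves +£139B, Currency in circulation −£362B, Government deposits +£160B
Commercial banking system:
  Assets:      Reserves at CB +£139B, Securities −£31B
  Liabilities: Checkable deposits +£202B, Borrowings from CB −£94B
So the change in checkable deposits held by the non-bank public at commercial banks is +£202 billion.

+£202 billion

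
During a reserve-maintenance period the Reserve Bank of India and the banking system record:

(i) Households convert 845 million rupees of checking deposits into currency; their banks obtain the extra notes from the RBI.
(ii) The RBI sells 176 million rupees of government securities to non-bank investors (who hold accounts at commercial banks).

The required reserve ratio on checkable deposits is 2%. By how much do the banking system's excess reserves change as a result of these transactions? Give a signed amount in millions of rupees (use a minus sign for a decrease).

Currency withdrawal 845 million rupees: reserves −845M, deposits −845M.
Asset sale (to non-banks) 176 million rupees: reserves −176M, deposits −176M.
Totals: Δreserves = −1021M, Δdeposits = −1021M.
Δrequired reserves = 2% × −1021M = −20.42M.
Δexcess reserves = Δreserves − Δrequired = −1021M − (−20.42M) = -1000.58 million.

-1000.58 million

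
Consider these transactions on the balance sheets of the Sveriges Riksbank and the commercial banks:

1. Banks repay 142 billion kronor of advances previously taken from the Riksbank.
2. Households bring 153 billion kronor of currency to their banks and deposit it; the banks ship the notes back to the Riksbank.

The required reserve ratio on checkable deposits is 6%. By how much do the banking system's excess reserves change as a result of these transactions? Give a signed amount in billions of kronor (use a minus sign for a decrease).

+1.82 billion

Discount-window repayment 142 billion kronor: reserves −142B, deposits 0.
Currency deposit 153 billion kronor: reserves +153B, deposits +153B.
Totals: Δreserves = +11B, Δdeposits = +153B.
Δrequired reserves = 6% × +153B = +9.18B.
Δexcess reserves = Δreserves − Δrequired = +11B − (+9.18B) = +1.82 billion.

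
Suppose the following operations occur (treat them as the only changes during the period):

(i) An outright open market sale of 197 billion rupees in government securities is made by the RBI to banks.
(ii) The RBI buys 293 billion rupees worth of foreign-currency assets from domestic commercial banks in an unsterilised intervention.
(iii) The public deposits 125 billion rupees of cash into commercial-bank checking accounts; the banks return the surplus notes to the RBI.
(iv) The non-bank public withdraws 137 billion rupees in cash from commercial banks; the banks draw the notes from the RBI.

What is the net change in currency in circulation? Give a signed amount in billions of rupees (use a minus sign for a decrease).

RBI balance sheet:
  Assets:      Securities −197B, Foreign assets +293B
  Liabilities: Bank reserves +84B, Currency in circulation +12B
So the change in currency in circulation is +12 billion.

+12 billion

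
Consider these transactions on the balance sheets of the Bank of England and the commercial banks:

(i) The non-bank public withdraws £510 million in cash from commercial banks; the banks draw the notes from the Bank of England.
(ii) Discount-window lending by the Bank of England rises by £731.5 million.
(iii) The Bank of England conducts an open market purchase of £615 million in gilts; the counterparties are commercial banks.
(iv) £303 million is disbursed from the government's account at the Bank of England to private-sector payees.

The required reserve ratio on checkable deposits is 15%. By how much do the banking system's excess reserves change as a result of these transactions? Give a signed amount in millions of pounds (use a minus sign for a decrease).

+£1170.55 million

Currency withdrawal £510 million: reserves −£510M, deposits −£510M.
Discount-window loan £731.5 million: reserves +£731.5M, deposits 0.
OMO purchase (from banks) £615 million: reserves +£615M, deposits 0.
Government spending £303 million: reserves +£303M, deposits +£303M.
Totals: Δreserves = +£1139.5M, Δdeposits = −£207M.
Δrequired reserves = 15% × −£207M = −£31.05M.
Δexcess reserves = Δreserves − Δrequired = +£1139.5M − (−£31.05M) = +£1170.55 million.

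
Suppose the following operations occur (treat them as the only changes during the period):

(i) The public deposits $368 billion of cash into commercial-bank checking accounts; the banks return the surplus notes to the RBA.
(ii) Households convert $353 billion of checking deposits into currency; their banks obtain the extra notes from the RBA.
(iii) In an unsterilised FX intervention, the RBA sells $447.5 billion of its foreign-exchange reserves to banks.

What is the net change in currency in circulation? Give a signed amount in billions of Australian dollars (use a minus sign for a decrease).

-$15 billion

RBA balance sheet:
  Assets:      Foreign assets −$447.5B
  Liabilities: Bank reserves −$432.5B, Currency in circulation −$15B
So the change in currency in circulation is -$15 billion.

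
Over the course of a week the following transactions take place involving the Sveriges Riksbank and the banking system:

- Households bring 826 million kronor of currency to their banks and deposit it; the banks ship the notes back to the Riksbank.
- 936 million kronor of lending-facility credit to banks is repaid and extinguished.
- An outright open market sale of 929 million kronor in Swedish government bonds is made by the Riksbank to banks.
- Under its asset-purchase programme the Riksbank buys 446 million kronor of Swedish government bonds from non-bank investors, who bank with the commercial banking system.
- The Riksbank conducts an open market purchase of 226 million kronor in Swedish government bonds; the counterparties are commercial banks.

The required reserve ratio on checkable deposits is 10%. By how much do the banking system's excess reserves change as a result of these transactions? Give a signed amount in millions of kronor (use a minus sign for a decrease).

-494.2 million

Currency deposit 826 million kronor: reserves +826M, deposits +826M.
Discount-window repayment 936 million kronor: reserves −936M, deposits 0.
OMO sale (to banks) 929 million kronor: reserves −929M, deposits 0.
Asset purchase (from non-banks) 446 million kronor: reserves +446M, deposits +446M.
OMO purchase (from banks) 226 million kronor: reserves +226M, deposits 0.
Totals: Δreserves = −367M, Δdeposits = +1272M.
Δrequired reserves = 10% × +1272M = +127.2M.
Δexcess reserves = Δreserves − Δrequired = −367M − (+127.2M) = -494.2 million.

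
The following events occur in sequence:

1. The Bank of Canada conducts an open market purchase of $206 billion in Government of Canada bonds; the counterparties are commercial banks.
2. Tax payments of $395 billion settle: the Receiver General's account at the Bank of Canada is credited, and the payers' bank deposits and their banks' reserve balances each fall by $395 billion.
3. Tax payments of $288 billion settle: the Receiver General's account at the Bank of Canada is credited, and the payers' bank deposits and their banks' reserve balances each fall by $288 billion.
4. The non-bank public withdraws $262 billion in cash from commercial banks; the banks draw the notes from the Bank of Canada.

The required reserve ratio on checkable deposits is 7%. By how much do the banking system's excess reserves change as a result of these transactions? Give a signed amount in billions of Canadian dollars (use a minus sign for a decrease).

OMO purchase (from banks) $206 billion: reserves +$206B, deposits 0.
Government account inflow $395 billion: reserves −$395B, deposits −$395B.
Government account inflow $288 billion: reserves −$288B, deposits −$288B.
Currency withdrawal $262 billion: reserves −$262B, deposits −$262B.
Totals: Δreserves = −$739B, Δdeposits = −$945B.
Δrequired reserves = 7% × −$945B = −$66.15B.
Δexcess reserves = Δreserves − Δrequired = −$739B − (−$66.15B) = -$672.85 billion.

-$672.85 billion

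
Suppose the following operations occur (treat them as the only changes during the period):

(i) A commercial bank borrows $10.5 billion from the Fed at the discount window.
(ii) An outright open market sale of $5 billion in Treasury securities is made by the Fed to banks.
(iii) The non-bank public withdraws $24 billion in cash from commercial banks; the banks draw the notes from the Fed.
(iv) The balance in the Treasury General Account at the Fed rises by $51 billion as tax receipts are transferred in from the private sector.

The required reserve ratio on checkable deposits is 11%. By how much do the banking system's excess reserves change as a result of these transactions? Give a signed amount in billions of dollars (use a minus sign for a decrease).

-$61.25 billion

Discount-window loan $10.5 billion: reserves +$10.5B, deposits 0.
OMO sale (to banks) $5 billion: reserves −$5B, deposits 0.
Currency withdrawal $24 billion: reserves −$24B, deposits −$24B.
Government account inflow $51 billion: reserves −$51B, deposits −$51B.
Totals: Δreserves = −$69.5B, Δdeposits = −$75B.
Δrequired reserves = 11% × −$75B = −$8.25B.
Δexcess reserves = Δreserves − Δrequired = −$69.5B − (−$8.25B) = -$61.25 billion.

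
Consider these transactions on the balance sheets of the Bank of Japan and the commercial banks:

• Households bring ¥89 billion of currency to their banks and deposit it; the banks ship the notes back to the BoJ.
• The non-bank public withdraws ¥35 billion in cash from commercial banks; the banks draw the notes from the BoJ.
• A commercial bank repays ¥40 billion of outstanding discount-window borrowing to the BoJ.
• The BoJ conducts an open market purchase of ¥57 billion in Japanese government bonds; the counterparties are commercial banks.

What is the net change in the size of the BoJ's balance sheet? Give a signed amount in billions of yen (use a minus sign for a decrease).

Currency deposit ¥89 billion: only the composition of liabilities changes → 0.
Currency withdrawal ¥35 billion: only the composition of liabilities changes → 0.
Discount-window repayment ¥40 billion: a BoJ asset is shed → −¥40B.
OMO purchase (from banks) ¥57 billion: a BoJ asset is acquired → +¥57B.
Net: 0 + 0 − 40 + 57 = +¥17 billion.

+¥17 billion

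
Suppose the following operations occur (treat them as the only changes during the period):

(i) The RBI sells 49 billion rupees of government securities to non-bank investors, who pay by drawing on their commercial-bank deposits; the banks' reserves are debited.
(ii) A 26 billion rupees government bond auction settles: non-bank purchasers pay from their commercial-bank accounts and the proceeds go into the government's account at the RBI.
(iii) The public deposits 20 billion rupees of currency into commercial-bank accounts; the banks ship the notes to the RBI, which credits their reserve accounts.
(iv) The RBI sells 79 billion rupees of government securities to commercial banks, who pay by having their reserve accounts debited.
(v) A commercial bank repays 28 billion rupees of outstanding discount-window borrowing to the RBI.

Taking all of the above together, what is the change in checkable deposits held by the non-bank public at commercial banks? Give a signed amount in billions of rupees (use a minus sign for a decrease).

RBI balance sheet:
  Assets:      Securities −128B, Loans to banks −28B
  Liabilities: Bank reserves −162B, Currency in circulation −20B, Government deposits +26B
Commercial banking system:
  Assets:      Reserves at CB −162B, Securities +79B
  Liabilities: Checkable deposits −55B, Borrowings from CB −28B
So the change in checkable deposits held by the non-bank public at commercial banks is -55 billion.

-55 billion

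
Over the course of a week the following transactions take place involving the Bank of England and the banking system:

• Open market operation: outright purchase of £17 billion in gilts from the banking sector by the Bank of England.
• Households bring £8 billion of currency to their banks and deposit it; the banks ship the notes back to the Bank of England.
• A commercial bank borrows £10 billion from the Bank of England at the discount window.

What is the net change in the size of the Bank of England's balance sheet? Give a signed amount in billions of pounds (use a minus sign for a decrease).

Bank of England balance sheet:
  Assets:      Securities +£17B, Loans to banks +£10B
  Liabilities: Bank reserves +£35B, Currency in circulation −£8B
Commercial banking system:
  Assets:      Reserves at CB +£35B, Securities −£17B
  Liabilities: Checkable deposits +£8B, Borrowings from CB +£10B
Change in total Bank of England assets = +£27 billion.

+£27 billion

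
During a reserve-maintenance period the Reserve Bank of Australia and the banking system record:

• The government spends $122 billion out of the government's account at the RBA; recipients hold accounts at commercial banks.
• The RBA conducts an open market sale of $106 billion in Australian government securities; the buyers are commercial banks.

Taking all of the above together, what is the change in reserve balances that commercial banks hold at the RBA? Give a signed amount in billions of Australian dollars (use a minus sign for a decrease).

+$16 billion

RBA balance sheet:
  Assets:      Securities −$106B
  Liabilities: Bank reserves +$16B, Government deposits −$122B
So the change in reserve balances that commercial banks hold at the RBA is +$16 billion.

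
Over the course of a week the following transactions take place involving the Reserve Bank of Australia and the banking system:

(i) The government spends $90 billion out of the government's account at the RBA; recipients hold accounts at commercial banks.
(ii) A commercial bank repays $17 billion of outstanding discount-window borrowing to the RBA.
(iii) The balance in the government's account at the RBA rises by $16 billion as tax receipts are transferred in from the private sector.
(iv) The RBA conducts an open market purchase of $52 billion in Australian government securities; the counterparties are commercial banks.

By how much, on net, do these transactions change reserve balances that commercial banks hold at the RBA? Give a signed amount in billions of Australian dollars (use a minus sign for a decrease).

+$109 billion

Government spending $90 billion: government payments flow into bank reserve accounts → +$90B.
Discount-window repayment $17 billion: repayment is debited from reserves → −$17B.
Government account inflow $16 billion: funds move from bank reserves into the government account → −$16B.
OMO purchase (from banks) $52 billion: the RBA pays by crediting reserve accounts → +$52B.
Net: 90 − 17 − 16 + 52 = +$109 billion.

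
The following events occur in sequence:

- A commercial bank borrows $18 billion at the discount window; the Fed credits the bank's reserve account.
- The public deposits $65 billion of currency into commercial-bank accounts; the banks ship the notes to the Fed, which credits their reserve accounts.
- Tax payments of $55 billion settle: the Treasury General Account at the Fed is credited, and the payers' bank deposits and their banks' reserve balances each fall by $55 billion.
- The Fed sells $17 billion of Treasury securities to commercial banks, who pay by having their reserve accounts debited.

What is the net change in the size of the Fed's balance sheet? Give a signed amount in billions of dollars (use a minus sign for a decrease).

+$1 billion

Fed balance sheet:
  Assets:      Securities −$17B, Loans to banks +$18B
  Liabilities: Bank reserves +$11B, Currency in circulation −$65B, Government deposits +$55B
Change in total Fed assets = +$1 billion.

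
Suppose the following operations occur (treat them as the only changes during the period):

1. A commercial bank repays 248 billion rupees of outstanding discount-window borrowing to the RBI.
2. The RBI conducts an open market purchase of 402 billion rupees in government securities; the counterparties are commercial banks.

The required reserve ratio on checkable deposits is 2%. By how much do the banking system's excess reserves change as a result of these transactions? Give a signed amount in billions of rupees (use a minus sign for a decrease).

Discount-window repayment 248 billion rupees: reserves −248B, deposits 0.
OMO purchase (from banks) 402 billion rupees: reserves +402B, deposits 0.
Totals: Δreserves = +154B, Δdeposits = 0.
Δrequired reserves = 2% × 0 = 0.
Δexcess reserves = Δreserves − Δrequired = +154B − (0) = +154 billion.

+154 billion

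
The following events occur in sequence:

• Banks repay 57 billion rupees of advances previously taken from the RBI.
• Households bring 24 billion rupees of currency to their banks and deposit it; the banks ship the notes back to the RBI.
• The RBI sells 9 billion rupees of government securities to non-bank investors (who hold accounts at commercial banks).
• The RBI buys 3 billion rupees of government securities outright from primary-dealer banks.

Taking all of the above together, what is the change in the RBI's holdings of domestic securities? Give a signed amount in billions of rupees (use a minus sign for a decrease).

RBI balance sheet:
  Assets:      Securities −6B, Loans to banks −57B
  Liabilities: Bank reserves −39B, Currency in circulation −24B
Commercial banking system:
  Assets:      Reserves at CB −39B, Securities −3B
  Liabilities: Checkable deposits +15B, Borrowings from CB −57B
So the change in the RBI's holdings of domestic securities is -6 billion.

-6 billion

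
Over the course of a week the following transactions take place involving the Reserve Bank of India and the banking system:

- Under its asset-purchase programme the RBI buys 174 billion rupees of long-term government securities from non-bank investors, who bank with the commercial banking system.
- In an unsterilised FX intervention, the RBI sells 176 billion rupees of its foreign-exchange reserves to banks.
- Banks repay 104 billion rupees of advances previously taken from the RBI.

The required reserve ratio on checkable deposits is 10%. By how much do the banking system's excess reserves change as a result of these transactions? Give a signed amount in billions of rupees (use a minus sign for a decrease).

Asset purchase (from non-banks) 174 billion rupees: reserves +174B, deposits +174B.
FX sale 176 billion rupees: reserves −176B, deposits 0.
Discount-window repayment 104 billion rupees: reserves −104B, deposits 0.
Totals: Δreserves = −106B, Δdeposits = +174B.
Δrequired reserves = 10% × +174B = +17.4B.
Δexcess reserves = Δreserves − Δrequired = −106B − (+17.4B) = -123.4 billion.

-123.4 billion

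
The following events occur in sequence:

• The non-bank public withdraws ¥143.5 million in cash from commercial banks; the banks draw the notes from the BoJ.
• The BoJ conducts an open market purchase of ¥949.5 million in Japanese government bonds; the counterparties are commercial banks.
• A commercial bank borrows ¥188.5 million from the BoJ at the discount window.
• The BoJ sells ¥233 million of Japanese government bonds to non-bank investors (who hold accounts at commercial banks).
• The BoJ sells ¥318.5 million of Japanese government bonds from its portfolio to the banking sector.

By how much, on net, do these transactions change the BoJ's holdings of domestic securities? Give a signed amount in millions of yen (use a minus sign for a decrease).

+¥398 million

BoJ balance sheet:
  Assets:      Securities +¥398M, Loans to banks +¥188.5M
  Liabilities: Bank reserves +¥443M, Currency in circulation +¥143.5M
Commercial banking system:
  Assets:      Reserves at CB +¥443M, Securities −¥631M
  Liabilities: Checkable deposits −¥376.5M, Borrowings from CB +¥188.5M
So the change in the BoJ's holdings of domestic securities is +¥398 million.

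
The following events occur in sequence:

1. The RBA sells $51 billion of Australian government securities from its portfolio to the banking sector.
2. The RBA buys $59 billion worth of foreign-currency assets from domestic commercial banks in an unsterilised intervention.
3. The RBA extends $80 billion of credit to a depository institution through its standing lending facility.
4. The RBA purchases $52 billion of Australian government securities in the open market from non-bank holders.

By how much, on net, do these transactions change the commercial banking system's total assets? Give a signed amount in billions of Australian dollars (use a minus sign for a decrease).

+$132 billion

RBA balance sheet:
  Assets:      Securities +$1B, Loans to banks +$80B, Foreign assets +$59B
  Liabilities: Bank reserves +$140B
Commercial banking system:
  Assets:      Reserves at CB +$140B, Securities +$51B, Foreign assets −$59B
  Liabilities: Checkable deposits +$52B, Borrowings from CB +$80B
Change in total bank assets = +$132 billion.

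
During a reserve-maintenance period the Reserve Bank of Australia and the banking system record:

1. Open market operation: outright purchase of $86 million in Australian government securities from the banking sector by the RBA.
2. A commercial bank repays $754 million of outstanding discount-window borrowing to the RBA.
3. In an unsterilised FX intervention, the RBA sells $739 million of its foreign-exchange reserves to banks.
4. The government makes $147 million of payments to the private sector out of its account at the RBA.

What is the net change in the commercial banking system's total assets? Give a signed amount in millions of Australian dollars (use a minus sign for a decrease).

OMO purchase (from banks) $86 million: just an asset swap on bank balance sheets → 0.
Discount-window repayment $754 million: bank balance sheets shrink → −$754M.
FX sale $739 million: just an asset swap on bank balance sheets → 0.
Government spending $147 million: bank balance sheets expand → +$147M.
Net: 0 − 754 + 0 + 147 = -$607 million.

-$607 million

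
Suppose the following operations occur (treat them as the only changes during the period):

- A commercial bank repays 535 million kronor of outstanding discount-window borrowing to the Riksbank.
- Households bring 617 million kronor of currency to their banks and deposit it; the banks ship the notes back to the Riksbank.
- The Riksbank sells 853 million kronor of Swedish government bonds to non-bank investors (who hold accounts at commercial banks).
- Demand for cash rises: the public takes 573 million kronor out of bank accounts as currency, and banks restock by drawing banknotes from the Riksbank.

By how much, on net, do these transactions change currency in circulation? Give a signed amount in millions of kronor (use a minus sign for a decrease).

Riksbank balance sheet:
  Assets:      Securities −853M, Loans to banks −535M
  Liabilities: Bank reserves −1344M, Currency in circulation −44M
Commercial banking system:
  Assets:      Reserves at CB −1344M
  Liabilities: Checkable deposits −809M, Borrowings from CB −535M
So the change in currency in circulation is -44 million.

-44 million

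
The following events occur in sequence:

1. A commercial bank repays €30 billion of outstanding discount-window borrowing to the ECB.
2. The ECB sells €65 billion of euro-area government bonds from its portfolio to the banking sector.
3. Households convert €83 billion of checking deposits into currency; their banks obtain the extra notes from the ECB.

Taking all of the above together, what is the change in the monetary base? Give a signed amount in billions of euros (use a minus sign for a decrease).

-€95 billion

ECB balance sheet:
  Assets:      Securities −€65B, Loans to banks −€30B
  Liabilities: Bank reserves −€178B, Currency in circulation +€83B
Monetary base = currency + reserves: +€83B + (−€178B) = -€95 billion.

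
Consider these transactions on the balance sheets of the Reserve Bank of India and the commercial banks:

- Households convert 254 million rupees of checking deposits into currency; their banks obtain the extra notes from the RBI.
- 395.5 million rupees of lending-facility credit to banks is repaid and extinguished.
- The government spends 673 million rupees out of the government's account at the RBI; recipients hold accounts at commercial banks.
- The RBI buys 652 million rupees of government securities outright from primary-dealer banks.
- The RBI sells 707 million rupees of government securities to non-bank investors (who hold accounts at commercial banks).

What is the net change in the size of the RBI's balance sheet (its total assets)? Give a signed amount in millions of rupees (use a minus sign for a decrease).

Currency withdrawal 254 million rupees: only the composition of liabilities changes → 0.
Discount-window repayment 395.5 million rupees: an RBI asset is shed → −395.5M.
Government spending 673 million rupees: only the composition of liabilities changes → 0.
OMO purchase (from banks) 652 million rupees: an RBI asset is acquired → +652M.
Asset sale (to non-banks) 707 million rupees: an RBI asset is shed → −707M.
Net: 0 − 395.5 + 0 + 652 − 707 = -450.5 million.

-450.5 million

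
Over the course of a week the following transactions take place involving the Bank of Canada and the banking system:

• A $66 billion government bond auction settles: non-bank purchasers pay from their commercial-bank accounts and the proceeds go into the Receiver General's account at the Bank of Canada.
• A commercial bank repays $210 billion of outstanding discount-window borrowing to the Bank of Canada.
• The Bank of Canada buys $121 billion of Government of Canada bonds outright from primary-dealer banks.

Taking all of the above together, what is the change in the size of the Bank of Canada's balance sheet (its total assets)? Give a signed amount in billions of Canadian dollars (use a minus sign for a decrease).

Government account inflow $66 billion: only the composition of liabilities changes → 0.
Discount-window repayment $210 billion: a Bank of Canada asset is shed → −$210B.
OMO purchase (from banks) $121 billion: a Bank of Canada asset is acquired → +$121B.
Net: 0 − 210 + 121 = -$89 billion.

-$89 billion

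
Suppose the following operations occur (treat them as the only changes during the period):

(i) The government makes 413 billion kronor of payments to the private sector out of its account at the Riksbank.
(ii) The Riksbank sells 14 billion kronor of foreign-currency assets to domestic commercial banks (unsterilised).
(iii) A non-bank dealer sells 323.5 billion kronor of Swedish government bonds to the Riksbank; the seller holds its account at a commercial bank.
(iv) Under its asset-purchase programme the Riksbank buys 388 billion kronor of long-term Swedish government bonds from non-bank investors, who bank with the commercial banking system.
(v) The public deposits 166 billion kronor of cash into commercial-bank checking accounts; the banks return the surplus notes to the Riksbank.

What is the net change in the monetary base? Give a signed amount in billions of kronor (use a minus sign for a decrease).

Government spending 413 billion kronor: a non-base liability converts back to reserves → +413B.
FX sale 14 billion kronor: Riksbank balance sheet contracts → −14B.
Asset purchase (from non-banks) 323.5 billion kronor: Riksbank balance sheet expands → +323.5B.
Asset purchase (from non-banks) 388 billion kronor: Riksbank balance sheet expands → +388B.
Currency deposit 166 billion kronor: just a shift between currency and reserves — both are base money → 0.
Net: 413 − 14 + 323.5 + 388 + 0 = +1110.5 billion.

+1110.5 billion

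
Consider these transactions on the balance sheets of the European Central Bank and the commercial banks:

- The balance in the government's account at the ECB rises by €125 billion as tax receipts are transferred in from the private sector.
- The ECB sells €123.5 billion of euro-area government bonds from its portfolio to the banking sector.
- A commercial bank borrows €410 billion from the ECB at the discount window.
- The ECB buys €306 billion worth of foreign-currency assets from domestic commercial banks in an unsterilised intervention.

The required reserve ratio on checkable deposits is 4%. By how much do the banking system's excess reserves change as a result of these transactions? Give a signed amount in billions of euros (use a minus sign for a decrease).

+€472.5 billion

Government account inflow €125 billion: reserves −€125B, deposits −€125B.
OMO sale (to banks) €123.5 billion: reserves −€123.5B, deposits 0.
Discount-window loan €410 billion: reserves +€410B, deposits 0.
FX purchase €306 billion: reserves +€306B, deposits 0.
Totals: Δreserves = +€467.5B, Δdeposits = −€125B.
Δrequired reserves = 4% × −€125B = −€5B.
Δexcess reserves = Δreserves − Δrequired = +€467.5B − (−€5B) = +€472.5 billion.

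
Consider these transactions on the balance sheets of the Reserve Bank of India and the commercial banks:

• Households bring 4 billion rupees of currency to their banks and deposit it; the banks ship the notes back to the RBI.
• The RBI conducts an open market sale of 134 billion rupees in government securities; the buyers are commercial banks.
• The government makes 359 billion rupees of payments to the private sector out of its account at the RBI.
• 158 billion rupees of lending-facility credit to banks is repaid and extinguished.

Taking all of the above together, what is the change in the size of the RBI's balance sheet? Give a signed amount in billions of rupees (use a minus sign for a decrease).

RBI balance sheet:
  Assets:      Securities −134B, Loans to banks −158B
  Liabilities: Bank reserves +71B, Currency in circulation −4B, Government deposits −359B
Commercial banking system:
  Assets:      Reserves at CB +71B, Securities +134B
  Liabilities: Checkable deposits +363B, Borrowings from CB −158B
Change in total RBI assets = -292 billion.

-292 billion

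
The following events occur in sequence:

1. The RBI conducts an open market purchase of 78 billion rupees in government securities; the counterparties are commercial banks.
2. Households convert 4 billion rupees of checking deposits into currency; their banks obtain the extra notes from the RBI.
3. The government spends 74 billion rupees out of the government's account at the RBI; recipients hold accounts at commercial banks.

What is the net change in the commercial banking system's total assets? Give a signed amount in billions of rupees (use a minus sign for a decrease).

+70 billion

OMO purchase (from banks) 78 billion rupees: just an asset swap on bank balance sheets → 0.
Currency withdrawal 4 billion rupees: bank balance sheets shrink → −4B.
Government spending 74 billion rupees: bank balance sheets expand → +74B.
Net: 0 − 4 + 74 = +70 billion.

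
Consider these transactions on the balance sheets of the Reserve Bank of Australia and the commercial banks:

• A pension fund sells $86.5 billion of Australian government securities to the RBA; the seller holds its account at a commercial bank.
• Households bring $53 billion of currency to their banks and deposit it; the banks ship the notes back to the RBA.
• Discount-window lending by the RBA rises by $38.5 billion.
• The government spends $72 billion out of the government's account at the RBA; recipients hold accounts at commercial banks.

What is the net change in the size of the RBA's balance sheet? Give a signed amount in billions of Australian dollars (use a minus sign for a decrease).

Asset purchase (from non-banks) $86.5 billion: an RBA asset is acquired → +$86.5B.
Currency deposit $53 billion: only the composition of liabilities changes → 0.
Discount-window loan $38.5 billion: an RBA asset is acquired → +$38.5B.
Government spending $72 billion: only the composition of liabilities changes → 0.
Net: 86.5 + 0 + 38.5 + 0 = +$125 billion.

+$125 billion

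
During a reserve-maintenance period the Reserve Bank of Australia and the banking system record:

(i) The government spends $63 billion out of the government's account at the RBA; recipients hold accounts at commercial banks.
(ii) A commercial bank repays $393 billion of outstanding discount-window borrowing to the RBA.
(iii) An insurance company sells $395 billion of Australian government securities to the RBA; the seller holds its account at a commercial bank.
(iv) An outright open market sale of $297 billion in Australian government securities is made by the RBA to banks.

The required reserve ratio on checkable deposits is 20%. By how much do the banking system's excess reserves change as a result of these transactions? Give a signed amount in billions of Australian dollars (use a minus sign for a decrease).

-$323.6 billion

Government spending $63 billion: reserves +$63B, deposits +$63B.
Discount-window repayment $393 billion: reserves −$393B, deposits 0.
Asset purchase (from non-banks) $395 billion: reserves +$395B, deposits +$395B.
OMO sale (to banks) $297 billion: reserves −$297B, deposits 0.
Totals: Δreserves = −$232B, Δdeposits = +$458B.
Δrequired reserves = 20% × +$458B = +$91.6B.
Δexcess reserves = Δreserves − Δrequired = −$232B − (+$91.6B) = -$323.6 billion.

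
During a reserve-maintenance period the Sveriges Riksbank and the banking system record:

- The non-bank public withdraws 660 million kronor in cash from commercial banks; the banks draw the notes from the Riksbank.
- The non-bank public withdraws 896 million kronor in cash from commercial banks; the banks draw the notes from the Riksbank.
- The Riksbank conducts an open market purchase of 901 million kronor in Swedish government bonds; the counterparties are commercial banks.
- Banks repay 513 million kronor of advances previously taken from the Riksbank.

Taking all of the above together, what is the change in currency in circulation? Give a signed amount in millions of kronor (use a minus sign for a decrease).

Riksbank balance sheet:
  Assets:      Securities +901M, Loans to banks −513M
  Liabilities: Bank reserves −1168M, Currency in circulation +1556M
Commercial banking system:
  Assets:      Reserves at CB −1168M, Securities −901M
  Liabilities: Checkable deposits −1556M, Borrowings from CB −513M
So the change in currency in circulation is +1556 million.

+1556 million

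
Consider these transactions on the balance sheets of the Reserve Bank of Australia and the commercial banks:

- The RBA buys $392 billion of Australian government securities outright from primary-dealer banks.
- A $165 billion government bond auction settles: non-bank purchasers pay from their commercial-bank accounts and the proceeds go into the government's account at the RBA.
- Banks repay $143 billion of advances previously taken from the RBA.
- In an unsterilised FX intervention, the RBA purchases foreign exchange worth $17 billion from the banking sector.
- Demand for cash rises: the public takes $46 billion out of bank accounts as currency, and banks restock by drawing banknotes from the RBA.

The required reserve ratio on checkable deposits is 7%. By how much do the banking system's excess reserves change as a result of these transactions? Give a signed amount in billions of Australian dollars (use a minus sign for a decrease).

OMO purchase (from banks) $392 billion: reserves +$392B, deposits 0.
Government account inflow $165 billion: reserves −$165B, deposits −$165B.
Discount-window repayment $143 billion: reserves −$143B, deposits 0.
FX purchase $17 billion: reserves +$17B, deposits 0.
Currency withdrawal $46 billion: reserves −$46B, deposits −$46B.
Totals: Δreserves = +$55B, Δdeposits = −$211B.
Δrequired reserves = 7% × −$211B = −$14.77B.
Δexcess reserves = Δreserves − Δrequired = +$55B − (−$14.77B) = +$69.77 billion.

+$69.77 billion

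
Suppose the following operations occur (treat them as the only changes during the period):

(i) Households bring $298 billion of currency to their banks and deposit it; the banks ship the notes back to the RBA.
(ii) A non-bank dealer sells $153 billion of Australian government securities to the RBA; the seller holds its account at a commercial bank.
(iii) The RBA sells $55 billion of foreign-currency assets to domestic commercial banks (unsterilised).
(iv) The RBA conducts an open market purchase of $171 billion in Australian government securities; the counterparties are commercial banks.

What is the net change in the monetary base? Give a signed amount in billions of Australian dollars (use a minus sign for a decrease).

RBA balance sheet:
  Assets:      Securities +$324B, Foreign assets −$55B
  Liabilities: Bank reserves +$567B, Currency in circulation −$298B
Commercial banking system:
  Assets:      Reserves at CB +$567B, Securities −$171B, Foreign assets +$55B
  Liabilities: Checkable deposits +$451B
Monetary base = currency + reserves: −$298B + (+$567B) = +$269 billion.

+$269 billion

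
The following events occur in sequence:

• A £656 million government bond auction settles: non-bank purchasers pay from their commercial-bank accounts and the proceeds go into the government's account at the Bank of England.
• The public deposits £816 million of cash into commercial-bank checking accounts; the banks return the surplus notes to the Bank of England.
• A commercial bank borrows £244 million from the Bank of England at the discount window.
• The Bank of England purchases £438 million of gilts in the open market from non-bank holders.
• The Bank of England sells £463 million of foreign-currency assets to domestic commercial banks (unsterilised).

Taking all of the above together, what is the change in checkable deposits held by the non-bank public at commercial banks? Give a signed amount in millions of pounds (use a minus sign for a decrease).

+£598 million

Government account inflow £656 million: non-bank counterparties' bank balances fall → −£656M.
Currency deposit £816 million: non-bank counterparties' bank balances rise → +£816M.
Discount-window loan £244 million: the counterparty is a bank, so public deposits are unchanged → 0.
Asset purchase (from non-banks) £438 million: non-bank counterparties' bank balances rise → +£438M.
FX sale £463 million: the counterparty is a bank, so public deposits are unchanged → 0.
Net: −656 + 816 + 0 + 438 + 0 = +£598 million.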